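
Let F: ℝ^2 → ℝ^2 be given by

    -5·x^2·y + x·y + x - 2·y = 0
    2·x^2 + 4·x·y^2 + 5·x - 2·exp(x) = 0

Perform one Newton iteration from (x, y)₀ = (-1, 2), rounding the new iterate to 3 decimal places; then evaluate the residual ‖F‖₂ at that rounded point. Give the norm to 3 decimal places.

At (-1, 2): F = (-17.000, -19.73576).
Jacobian J = [[-10·x·y + y + 1, -5·x^2 + x - 2], [4·x + 4·y^2 - 2·exp(x) + 5, 8·x·y]].
At the point, J = [[23.000, -8.000], [16.26424, -16.000]] (det J = -237.88607).
Solving J·Δ = −F gives Δ = (0.480, -0.746).
Then the next iterate is (x, y)₁ = (-0.520, 1.254).
Re-evaluating at (-0.520, 1.254): F = (-5.37549, -6.51907), so ‖F‖₂ = 8.450.

8.450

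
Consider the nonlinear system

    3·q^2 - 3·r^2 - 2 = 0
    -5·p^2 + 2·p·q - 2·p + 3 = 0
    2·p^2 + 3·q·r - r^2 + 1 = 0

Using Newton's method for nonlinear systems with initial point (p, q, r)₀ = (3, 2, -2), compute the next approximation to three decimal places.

(1.543, 1.199, -1.032)

At (3, 2, -2): F = (-2.000, -36.000, 3.000).
Jacobian J = [[0, 6·q, -6·r], [-10·p + 2·q - 2, 2·p, 0], [4·p, 3·r, 3·q - 2·r]].
At the point, J = [[0.000, 12.000, 12.000], [-28.000, 6.000, 0.000], [12.000, -6.000, 10.000]] (det J = 4512.000).
Solving J·Δ = −F gives Δ = (-1.457, -0.801, 0.968).
Then the next iterate is (p, q, r)₁ = (1.543, 1.199, -1.032).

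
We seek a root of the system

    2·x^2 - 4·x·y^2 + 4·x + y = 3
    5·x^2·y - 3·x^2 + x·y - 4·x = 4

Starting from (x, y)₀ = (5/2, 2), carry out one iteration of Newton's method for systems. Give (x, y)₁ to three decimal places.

(1.901, 1.556)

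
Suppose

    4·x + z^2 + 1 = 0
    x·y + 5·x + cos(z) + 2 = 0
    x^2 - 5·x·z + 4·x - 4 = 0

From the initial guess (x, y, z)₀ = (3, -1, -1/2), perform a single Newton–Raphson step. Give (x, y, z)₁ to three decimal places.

(-0.668, -0.840, -1.924)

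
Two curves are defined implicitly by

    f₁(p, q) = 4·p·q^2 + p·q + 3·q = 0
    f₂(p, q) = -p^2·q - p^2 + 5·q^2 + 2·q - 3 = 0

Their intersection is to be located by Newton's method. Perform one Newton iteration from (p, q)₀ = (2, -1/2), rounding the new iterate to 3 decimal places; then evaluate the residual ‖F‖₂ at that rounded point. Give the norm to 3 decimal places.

1.395

At (2, -1/2): F = (-0.500, -4.750).
Jacobian J = [[4·q^2 + q, 8·p·q + p + 3], [-2·p·q - 2·p, -p^2 + 10·q + 2]].
At the point, J = [[0.500, -3.000], [-2.000, -7.000]] (det J = -9.500).
Solving J·Δ = −F gives Δ = (-1.132, -0.355).
Then the next iterate is (p, q)₁ = (0.868, -0.855).
Re-evaluating at (0.868, -0.855): F = (-0.76902, -1.16412), so ‖F‖₂ = 1.395.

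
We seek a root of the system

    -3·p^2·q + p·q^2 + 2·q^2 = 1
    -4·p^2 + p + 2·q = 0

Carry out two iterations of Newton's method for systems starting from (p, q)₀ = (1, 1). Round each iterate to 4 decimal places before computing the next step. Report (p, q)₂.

(0.8856, 1.1245)

At (1, 1): F = (-1.0000, -1.0000).
Jacobian J = [[-6·p·q + q^2, -3·p^2 + 2·p·q + 4·q], [-8·p + 1, 2]].
At the point, J = [[-5.0000, 3.0000], [-7.0000, 2.0000]] (det J = 11.0000).
Solving J·Δ = −F gives Δ = (-0.0909, 0.1818).
Then the next iterate is (p, q)₁ = (0.9091, 1.1818).
Round to (0.9091, 1.1818) and repeat: F = (0.132857, -0.033151), J = [[-5.049595, 4.396560], [-6.2728, 2.0000]].
Δ = (-0.0235, -0.0573), so (p, q)₂ = (0.8856, 1.1245).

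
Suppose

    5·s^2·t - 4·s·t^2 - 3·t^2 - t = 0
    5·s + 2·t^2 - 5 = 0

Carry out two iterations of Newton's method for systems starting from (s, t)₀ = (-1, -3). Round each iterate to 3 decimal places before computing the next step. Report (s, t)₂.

At (-1, -3): F = (-3.000, 8.000).
Jacobian J = [[10·s·t - 4·t^2, 5·s^2 - 8·s·t - 6·t - 1], [5, 4·t]].
At the point, J = [[-6.000, -2.000], [5.000, -12.000]] (det J = 82.000).
Solving J·Δ = −F gives Δ = (-0.634, 0.402).
Then the next iterate is (s, t)₁ = (-1.634, -2.598).
Round to (-1.634, -2.598) and repeat: F = (-8.21813, 0.32921), J = [[15.45290, -6.02328], [5.000, -10.392]].
Δ = (0.670, 0.354), so (s, t)₂ = (-0.964, -2.244).

(-0.964, -2.244)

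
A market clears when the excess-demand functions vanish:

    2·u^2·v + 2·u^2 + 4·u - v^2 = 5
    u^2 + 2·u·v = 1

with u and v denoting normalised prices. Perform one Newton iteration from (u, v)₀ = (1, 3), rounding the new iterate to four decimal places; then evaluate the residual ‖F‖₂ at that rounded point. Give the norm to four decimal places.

1.6052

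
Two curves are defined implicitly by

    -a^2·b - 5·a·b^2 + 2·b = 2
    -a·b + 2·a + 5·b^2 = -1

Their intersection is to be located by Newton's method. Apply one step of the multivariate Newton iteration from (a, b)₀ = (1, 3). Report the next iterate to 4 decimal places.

At (1, 3): F = (-44.0000, 45.0000).
Jacobian J = [[-2·a·b - 5·b^2, -a^2 - 10·a·b + 2], [-b + 2, -a + 10·b]].
At the point, J = [[-51.0000, -29.0000], [-1.0000, 29.0000]] (det J = -1508.0000).
Solving J·Δ = −F gives Δ = (0.0192, -1.5511).
Then the next iterate is (a, b)₁ = (1.0192, 1.4489).

(1.0192, 1.4489)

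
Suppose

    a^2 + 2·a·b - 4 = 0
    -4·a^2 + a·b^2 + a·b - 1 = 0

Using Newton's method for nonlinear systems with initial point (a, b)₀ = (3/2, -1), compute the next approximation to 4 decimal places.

At (3/2, -1): F = (-4.7500, -10.0000).
Jacobian J = [[2·a + 2·b, 2·a], [-8·a + b^2 + b, 2·a·b + a]].
At the point, J = [[1.0000, 3.0000], [-12.0000, -1.5000]] (det J = 34.5000).
Solving J·Δ = −F gives Δ = (-1.0761, 1.9420).
Then the next iterate is (a, b)₁ = (0.4239, 0.9420).

(0.4239, 0.9420)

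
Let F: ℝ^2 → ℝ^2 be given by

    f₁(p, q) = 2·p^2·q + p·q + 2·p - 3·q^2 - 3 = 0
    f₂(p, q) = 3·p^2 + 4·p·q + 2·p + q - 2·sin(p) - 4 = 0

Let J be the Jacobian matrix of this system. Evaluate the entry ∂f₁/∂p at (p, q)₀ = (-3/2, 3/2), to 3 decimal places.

∂f₁/∂p = 4·p·q + q + 2.
At (-3/2, 3/2) this is -5.500.

-5.500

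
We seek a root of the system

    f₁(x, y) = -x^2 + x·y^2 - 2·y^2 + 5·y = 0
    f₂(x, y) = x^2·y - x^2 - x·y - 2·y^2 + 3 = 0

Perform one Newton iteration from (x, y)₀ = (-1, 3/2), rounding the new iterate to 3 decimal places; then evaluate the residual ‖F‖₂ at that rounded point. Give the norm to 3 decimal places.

0.020

At (-1, 3/2): F = (-0.250, 0.500).
Jacobian J = [[-2·x + y^2, 2·x·y - 4·y + 5], [2·x·y - 2·x - y, x^2 - x - 4·y]].
At the point, J = [[4.250, -4.000], [-2.500, -4.000]] (det J = -27.000).
Solving J·Δ = −F gives Δ = (0.111, 0.056).
Then the next iterate is (x, y)₁ = (-0.889, 1.556).
Re-evaluating at (-0.889, 1.556): F = (-0.00498, -0.01957), so ‖F‖₂ = 0.020.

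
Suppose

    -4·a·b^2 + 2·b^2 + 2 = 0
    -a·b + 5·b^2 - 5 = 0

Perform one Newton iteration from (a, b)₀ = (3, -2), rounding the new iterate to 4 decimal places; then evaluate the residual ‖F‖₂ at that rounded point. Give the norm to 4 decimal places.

10.3518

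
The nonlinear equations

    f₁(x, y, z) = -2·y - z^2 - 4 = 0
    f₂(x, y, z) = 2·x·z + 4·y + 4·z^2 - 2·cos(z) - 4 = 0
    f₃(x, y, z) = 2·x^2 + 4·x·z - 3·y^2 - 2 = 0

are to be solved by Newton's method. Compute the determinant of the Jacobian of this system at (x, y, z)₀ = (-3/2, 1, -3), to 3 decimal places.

J = [[0, -2, -2·z], [2·z, 4, 2·x + 8·z + 2·sin(z)], [4·x + 4·z, -6·y, 4·x]].
At the point, J = [[0.000, -2.000, 6.000], [-6.000, 4.000, -27.28224], [-18.000, -6.000, -6.000]].
det J = -262.161.

-262.161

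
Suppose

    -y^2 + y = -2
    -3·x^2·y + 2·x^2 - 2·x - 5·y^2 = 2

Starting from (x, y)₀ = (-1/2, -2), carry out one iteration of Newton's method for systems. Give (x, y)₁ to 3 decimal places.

(-0.860, -1.200)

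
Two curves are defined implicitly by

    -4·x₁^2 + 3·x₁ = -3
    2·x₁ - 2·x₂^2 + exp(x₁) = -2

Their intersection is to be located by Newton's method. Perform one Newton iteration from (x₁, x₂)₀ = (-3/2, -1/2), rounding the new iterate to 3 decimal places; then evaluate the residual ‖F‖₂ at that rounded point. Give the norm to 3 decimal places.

1.960

At (-3/2, -1/2): F = (-10.500, -1.27687).
Jacobian J = [[-8·x₁ + 3, 0], [exp(x₁) + 2, -4·x₂]].
At the point, J = [[15.000, 0.000], [2.22313, 2.000]] (det J = 30.000).
Solving J·Δ = −F gives Δ = (0.700, -0.140).
Then the next iterate is (x₁, x₂)₁ = (-0.800, -0.640).
Re-evaluating at (-0.800, -0.640): F = (-1.960, 0.03013), so ‖F‖₂ = 1.960.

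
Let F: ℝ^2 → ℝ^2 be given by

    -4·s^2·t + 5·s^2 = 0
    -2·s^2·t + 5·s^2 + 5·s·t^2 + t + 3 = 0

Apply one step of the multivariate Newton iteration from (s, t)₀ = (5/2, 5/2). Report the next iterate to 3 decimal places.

At (5/2, 5/2): F = (-31.250, 83.625).
Jacobian J = [[-8·s·t + 10·s, -4·s^2], [-4·s·t + 10·s + 5·t^2, -2·s^2 + 10·s·t + 1]].
At the point, J = [[-25.000, -25.000], [31.250, 51.000]] (det J = -493.750).
Solving J·Δ = −F gives Δ = (1.006, -2.256).
Then the next iterate is (s, t)₁ = (3.506, 0.244).

(3.506, 0.244)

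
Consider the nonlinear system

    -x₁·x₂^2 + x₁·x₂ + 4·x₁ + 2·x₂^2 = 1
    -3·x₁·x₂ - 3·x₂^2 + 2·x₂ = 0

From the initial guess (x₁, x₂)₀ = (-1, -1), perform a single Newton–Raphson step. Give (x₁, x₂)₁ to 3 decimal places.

(0.558, -0.698)

At (-1, -1): F = (-1.000, -8.000).
Jacobian J = [[-x₂^2 + x₂ + 4, -2·x₁·x₂ + x₁ + 4·x₂], [-3·x₂, -3·x₁ - 6·x₂ + 2]].
At the point, J = [[2.000, -7.000], [3.000, 11.000]] (det J = 43.000).
Solving J·Δ = −F gives Δ = (1.558, 0.302).
Then the next iterate is (x₁, x₂)₁ = (0.558, -0.698).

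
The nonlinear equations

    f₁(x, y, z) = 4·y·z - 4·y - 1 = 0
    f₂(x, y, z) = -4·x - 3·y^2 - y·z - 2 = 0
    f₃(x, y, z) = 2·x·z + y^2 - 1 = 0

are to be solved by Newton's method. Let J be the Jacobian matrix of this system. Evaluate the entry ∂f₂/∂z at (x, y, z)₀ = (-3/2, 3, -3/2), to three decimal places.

-3.000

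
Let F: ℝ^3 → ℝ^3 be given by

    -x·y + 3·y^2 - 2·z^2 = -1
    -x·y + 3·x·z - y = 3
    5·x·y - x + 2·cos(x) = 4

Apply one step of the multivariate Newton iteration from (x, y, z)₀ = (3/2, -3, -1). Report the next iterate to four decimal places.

(0.6242, -1.3868, -0.1038)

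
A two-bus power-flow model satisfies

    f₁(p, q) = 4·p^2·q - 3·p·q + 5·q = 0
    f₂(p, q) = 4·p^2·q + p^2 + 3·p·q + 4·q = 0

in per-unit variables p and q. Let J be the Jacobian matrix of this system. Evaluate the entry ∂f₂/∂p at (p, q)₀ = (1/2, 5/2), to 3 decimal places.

∂f₂/∂p = 8·p·q + 2·p + 3·q.
At (1/2, 5/2) this is 18.500.

18.500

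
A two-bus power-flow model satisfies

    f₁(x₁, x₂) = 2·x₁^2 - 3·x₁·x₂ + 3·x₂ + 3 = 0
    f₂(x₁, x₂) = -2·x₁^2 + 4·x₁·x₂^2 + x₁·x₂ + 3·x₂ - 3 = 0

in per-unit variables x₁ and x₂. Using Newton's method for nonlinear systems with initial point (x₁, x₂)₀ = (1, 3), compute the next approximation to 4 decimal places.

(2.0000, 0.2143)

At (1, 3): F = (5.0000, 43.0000).
Jacobian J = [[4·x₁ - 3·x₂, -3·x₁ + 3], [-4·x₁ + 4·x₂^2 + x₂, 8·x₁·x₂ + x₁ + 3]].
At the point, J = [[-5.0000, 0.0000], [35.0000, 28.0000]] (det J = -140.0000).
Solving J·Δ = −F gives Δ = (1.0000, -2.7857).
Then the next iterate is (x₁, x₂)₁ = (2.0000, 0.2143).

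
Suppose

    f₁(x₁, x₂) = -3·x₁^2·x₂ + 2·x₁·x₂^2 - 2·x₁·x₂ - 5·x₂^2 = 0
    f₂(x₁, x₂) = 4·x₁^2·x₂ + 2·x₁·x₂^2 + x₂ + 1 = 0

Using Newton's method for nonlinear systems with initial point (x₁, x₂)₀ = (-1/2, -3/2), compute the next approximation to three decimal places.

At (-1/2, -3/2): F = (-13.875, -4.250).
Jacobian J = [[-6·x₁·x₂ + 2·x₂^2 - 2·x₂, -3·x₁^2 + 4·x₁·x₂ - 2·x₁ - 10·x₂], [8·x₁·x₂ + 2·x₂^2, 4·x₁^2 + 4·x₁·x₂ + 1]].
At the point, J = [[3.000, 18.250], [10.500, 5.000]] (det J = -176.625).
Solving J·Δ = −F gives Δ = (0.046, 0.753).
Then the next iterate is (x₁, x₂)₁ = (-0.454, -0.747).

(-0.454, -0.747)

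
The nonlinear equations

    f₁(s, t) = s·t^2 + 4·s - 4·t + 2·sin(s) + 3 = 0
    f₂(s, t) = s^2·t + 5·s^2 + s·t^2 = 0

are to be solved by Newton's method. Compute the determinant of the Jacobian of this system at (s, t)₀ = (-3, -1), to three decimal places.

J = [[t^2 + 2·cos(s) + 4, 2·s·t - 4], [2·s·t + 10·s + t^2, s^2 + 2·s·t]].
At the point, J = [[3.02002, 2.000], [-23.000, 15.000]].
det J = 91.300.

91.300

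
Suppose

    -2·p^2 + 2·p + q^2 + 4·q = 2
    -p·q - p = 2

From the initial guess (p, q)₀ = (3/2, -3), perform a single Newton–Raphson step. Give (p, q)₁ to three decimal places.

(0.325, -3.900)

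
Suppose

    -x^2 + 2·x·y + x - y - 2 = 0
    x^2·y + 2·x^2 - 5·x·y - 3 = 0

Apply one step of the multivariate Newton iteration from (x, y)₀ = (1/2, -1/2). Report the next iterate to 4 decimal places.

At (1/2, -1/2): F = (-1.7500, -1.3750).
Jacobian J = [[-2·x + 2·y + 1, 2·x - 1], [2·x·y + 4·x - 5·y, x^2 - 5·x]].
At the point, J = [[-1.0000, 0.0000], [4.0000, -2.2500]] (det J = 2.2500).
Solving J·Δ = −F gives Δ = (-1.7500, -3.7222).
Then the next iterate is (x, y)₁ = (-1.2500, -4.2222).

(-1.2500, -4.2222)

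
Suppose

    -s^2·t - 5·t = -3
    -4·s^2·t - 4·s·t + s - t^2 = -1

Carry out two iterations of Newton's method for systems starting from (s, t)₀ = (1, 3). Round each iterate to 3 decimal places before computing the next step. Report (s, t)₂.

At (1, 3): F = (-15.000, -31.000).
Jacobian J = [[-2·s·t, -s^2 - 5], [-8·s·t - 4·t + 1, -4·s^2 - 4·s - 2·t]].
At the point, J = [[-6.000, -6.000], [-35.000, -14.000]] (det J = -126.000).
Solving J·Δ = −F gives Δ = (0.190, -2.690).
Then the next iterate is (s, t)₁ = (1.190, 0.310).
Round to (1.190, 0.310) and repeat: F = (1.01101, -1.13766), J = [[-0.73780, -6.41610], [-3.19120, -11.04440]].
Δ = (-1.498, 0.330), so (s, t)₂ = (-0.308, 0.640).

(-0.308, 0.640)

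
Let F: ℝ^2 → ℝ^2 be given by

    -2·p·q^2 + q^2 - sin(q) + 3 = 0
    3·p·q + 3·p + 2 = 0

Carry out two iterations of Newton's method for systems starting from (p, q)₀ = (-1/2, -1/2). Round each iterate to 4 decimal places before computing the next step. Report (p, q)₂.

At (-1/2, -1/2): F = (3.979426, 1.2500).
Jacobian J = [[-2·q^2, -4·p·q + 2·q - cos(q)], [3·q + 3, 3·p]].
At the point, J = [[-0.5000, -2.877583], [1.5000, -1.5000]] (det J = 5.066374).
Solving J·Δ = −F gives Δ = (0.4682, 1.3015).
Then the next iterate is (p, q)₁ = (-0.0318, 0.8015).
Round to (-0.0318, 0.8015) and repeat: F = (2.964859, 1.828137), J = [[-1.284804, 1.009321], [5.4045, -0.0954]].
Δ = (-0.3991, -3.4455), so (p, q)₂ = (-0.4309, -2.6440).

(-0.4309, -2.6440)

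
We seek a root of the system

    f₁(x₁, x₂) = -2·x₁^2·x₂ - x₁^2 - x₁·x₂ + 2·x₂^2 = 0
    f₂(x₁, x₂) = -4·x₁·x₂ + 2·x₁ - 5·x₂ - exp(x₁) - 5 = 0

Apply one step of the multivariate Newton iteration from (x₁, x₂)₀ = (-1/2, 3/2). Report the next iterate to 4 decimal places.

At (-1/2, 3/2): F = (4.2500, -11.106531).
Jacobian J = [[-4·x₁·x₂ - 2·x₁ - x₂, -2·x₁^2 - x₁ + 4·x₂], [-4·x₂ - exp(x₁) + 2, -4·x₁ - 5]].
At the point, J = [[2.5000, 6.0000], [-4.606531, -3.0000]] (det J = 20.139184).
Solving J·Δ = −F gives Δ = (-2.6758, 0.4066).
Then the next iterate is (x₁, x₂)₁ = (-3.1758, 1.9066).

(-3.1758, 1.9066)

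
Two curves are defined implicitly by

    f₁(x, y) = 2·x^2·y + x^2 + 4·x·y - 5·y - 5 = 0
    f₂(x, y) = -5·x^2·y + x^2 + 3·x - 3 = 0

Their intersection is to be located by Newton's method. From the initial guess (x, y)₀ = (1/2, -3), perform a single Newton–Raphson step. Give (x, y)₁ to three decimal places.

(0.459, -1.622)

At (1/2, -3): F = (2.750, 2.500).
Jacobian J = [[4·x·y + 2·x + 4·y, 2·x^2 + 4·x - 5], [-10·x·y + 2·x + 3, -5·x^2]].
At the point, J = [[-17.000, -2.500], [19.000, -1.250]] (det J = 68.750).
Solving J·Δ = −F gives Δ = (-0.041, 1.378).
Then the next iterate is (x, y)₁ = (0.459, -1.622).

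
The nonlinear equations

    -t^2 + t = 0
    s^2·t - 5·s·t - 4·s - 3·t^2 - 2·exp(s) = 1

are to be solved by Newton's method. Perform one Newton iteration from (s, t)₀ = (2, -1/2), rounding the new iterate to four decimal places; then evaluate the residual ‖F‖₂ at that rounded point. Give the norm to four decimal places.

7.9666

At (2, -1/2): F = (-0.7500, -21.528112).
Jacobian J = [[0, -2·t + 1], [2·s·t - 5·t - 2·exp(s) - 4, s^2 - 5·s - 6·t]].
At the point, J = [[0.0000, 2.0000], [-18.278112, -3.0000]] (det J = 36.556224).
Solving J·Δ = −F gives Δ = (-1.2394, 0.3750).
Then the next iterate is (s, t)₁ = (0.7606, -0.1250).
Re-evaluating at (0.7606, -0.1250): F = (-0.140625, -7.965333), so ‖F‖₂ = 7.9666.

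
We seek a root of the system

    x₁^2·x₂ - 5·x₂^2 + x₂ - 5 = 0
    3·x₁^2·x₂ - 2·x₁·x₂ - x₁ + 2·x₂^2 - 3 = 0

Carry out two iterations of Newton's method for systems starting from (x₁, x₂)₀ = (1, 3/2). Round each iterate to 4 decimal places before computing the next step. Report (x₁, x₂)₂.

(2.9782, -0.0020)

At (1, 3/2): F = (-13.2500, 2.0000).
Jacobian J = [[2·x₁·x₂, x₁^2 - 10·x₂ + 1], [6·x₁·x₂ - 2·x₂ - 1, 3·x₁^2 - 2·x₁ + 4·x₂]].
At the point, J = [[3.0000, -13.0000], [5.0000, 7.0000]] (det J = 86.0000).
Solving J·Δ = −F gives Δ = (0.7762, -0.8401).
Then the next iterate is (x₁, x₂)₁ = (1.7762, 0.6599).
Round to (1.7762, 0.6599) and repeat: F = (-4.435530, -0.003764), J = [[2.344229, -2.444114], [4.712886, 8.551859]].
Δ = (1.2020, -0.6619), so (x₁, x₂)₂ = (2.9782, -0.0020).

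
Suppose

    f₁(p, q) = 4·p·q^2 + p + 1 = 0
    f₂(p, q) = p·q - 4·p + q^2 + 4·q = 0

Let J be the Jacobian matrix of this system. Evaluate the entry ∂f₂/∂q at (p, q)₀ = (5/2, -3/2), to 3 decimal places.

∂f₂/∂q = p + 2·q + 4.
At (5/2, -3/2) this is 3.500.

3.500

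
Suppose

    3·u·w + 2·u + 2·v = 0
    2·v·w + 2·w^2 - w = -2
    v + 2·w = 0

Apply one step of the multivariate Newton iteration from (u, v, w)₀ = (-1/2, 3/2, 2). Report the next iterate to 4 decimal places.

At (-1/2, 3/2, 2): F = (-1.0000, 14.0000, 5.5000).
Jacobian J = [[3·w + 2, 2, 3·u], [0, 2·w, 2·v + 4·w - 1], [0, 1, 2]].
At the point, J = [[8.0000, 2.0000, -1.5000], [0.0000, 4.0000, 10.0000], [0.0000, 1.0000, 2.0000]] (det J = -16.0000).
Solving J·Δ = −F gives Δ = (4.2500, -13.5000, 4.0000).
Then the next iterate is (u, v, w)₁ = (3.7500, -12.0000, 6.0000).

(3.7500, -12.0000, 6.0000)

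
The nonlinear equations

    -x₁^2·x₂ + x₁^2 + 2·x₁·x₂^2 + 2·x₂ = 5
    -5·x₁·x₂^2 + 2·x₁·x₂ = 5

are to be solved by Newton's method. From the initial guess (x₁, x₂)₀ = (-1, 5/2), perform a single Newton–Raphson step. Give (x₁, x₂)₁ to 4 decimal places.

At (-1, 5/2): F = (-14.0000, 21.2500).
Jacobian J = [[-2·x₁·x₂ + 2·x₁ + 2·x₂^2, -x₁^2 + 4·x₁·x₂ + 2], [-5·x₂^2 + 2·x₂, -10·x₁·x₂ + 2·x₁]].
At the point, J = [[15.5000, -9.0000], [-26.2500, 23.0000]] (det J = 120.2500).
Solving J·Δ = −F gives Δ = (1.0873, 0.3170).
Then the next iterate is (x₁, x₂)₁ = (0.0873, 2.8170).

(0.0873, 2.8170)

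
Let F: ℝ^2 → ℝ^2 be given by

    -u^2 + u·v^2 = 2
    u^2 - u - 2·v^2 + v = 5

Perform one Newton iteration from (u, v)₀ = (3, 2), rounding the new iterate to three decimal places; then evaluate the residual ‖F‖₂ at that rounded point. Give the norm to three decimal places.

1.512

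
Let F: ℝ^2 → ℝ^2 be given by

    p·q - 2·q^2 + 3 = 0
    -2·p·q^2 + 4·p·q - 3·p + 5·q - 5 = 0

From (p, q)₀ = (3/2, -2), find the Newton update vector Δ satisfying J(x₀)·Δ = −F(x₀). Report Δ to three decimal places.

At (3/2, -2): F = (-8.000, -43.500).
Jacobian J = [[q, p - 4·q], [-2·q^2 + 4·q - 3, -4·p·q + 4·p + 5]].
At the point, J = [[-2.000, 9.500], [-19.000, 23.000]] (det J = 134.500).
Solving J·Δ = −F gives Δ = (-1.704, 0.483).

(-1.704, 0.483)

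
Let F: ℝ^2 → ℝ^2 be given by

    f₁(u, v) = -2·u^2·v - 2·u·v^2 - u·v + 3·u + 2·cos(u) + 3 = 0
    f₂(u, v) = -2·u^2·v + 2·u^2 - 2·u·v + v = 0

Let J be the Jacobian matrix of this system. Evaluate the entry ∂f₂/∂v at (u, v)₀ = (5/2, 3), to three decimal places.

∂f₂/∂v = -2·u^2 - 2·u + 1.
At (5/2, 3) this is -16.500.

-16.500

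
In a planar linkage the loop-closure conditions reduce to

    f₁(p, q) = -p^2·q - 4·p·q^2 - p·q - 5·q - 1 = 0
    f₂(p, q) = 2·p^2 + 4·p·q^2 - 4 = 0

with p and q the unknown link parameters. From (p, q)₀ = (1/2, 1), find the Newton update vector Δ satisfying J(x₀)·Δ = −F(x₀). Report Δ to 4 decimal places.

At (1/2, 1): F = (-8.7500, -1.5000).
Jacobian J = [[-2·p·q - 4·q^2 - q, -p^2 - 8·p·q - p - 5], [4·p + 4·q^2, 8·p·q]].
At the point, J = [[-6.0000, -9.7500], [6.0000, 4.0000]] (det J = 34.5000).
Solving J·Δ = −F gives Δ = (1.4384, -1.7826).

(1.4384, -1.7826)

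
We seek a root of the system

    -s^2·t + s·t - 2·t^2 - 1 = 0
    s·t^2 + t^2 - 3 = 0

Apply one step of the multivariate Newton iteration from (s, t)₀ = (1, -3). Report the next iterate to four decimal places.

At (1, -3): F = (-19.0000, 15.0000).
Jacobian J = [[-2·s·t + t, -s^2 + s - 4·t], [t^2, 2·s·t + 2·t]].
At the point, J = [[3.0000, 12.0000], [9.0000, -12.0000]] (det J = -144.0000).
Solving J·Δ = −F gives Δ = (0.3333, 1.5000).
Then the next iterate is (s, t)₁ = (1.3333, -1.5000).

(1.3333, -1.5000)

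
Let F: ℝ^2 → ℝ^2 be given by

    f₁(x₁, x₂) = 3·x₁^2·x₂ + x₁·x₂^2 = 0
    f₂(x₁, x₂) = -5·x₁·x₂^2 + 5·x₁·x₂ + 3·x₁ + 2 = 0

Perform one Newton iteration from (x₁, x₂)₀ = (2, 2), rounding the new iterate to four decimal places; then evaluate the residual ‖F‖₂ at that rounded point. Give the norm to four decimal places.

At (2, 2): F = (32.0000, -12.0000).
Jacobian J = [[6·x₁·x₂ + x₂^2, 3·x₁^2 + 2·x₁·x₂], [-5·x₂^2 + 5·x₂ + 3, -10·x₁·x₂ + 5·x₁]].
At the point, J = [[28.0000, 20.0000], [-7.0000, -30.0000]] (det J = -700.0000).
Solving J·Δ = −F gives Δ = (-1.0286, -0.1600).
Then the next iterate is (x₁, x₂)₁ = (0.9714, 1.8400).
Re-evaluating at (0.9714, 1.8400): F = (8.497543, -2.592779), so ‖F‖₂ = 8.8843.

8.8843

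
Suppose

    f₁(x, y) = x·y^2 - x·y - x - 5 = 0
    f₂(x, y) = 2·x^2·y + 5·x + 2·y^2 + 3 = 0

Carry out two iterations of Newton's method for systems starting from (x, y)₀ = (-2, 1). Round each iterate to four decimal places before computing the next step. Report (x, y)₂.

At (-2, 1): F = (-3.0000, 3.0000).
Jacobian J = [[y^2 - y - 1, 2·x·y - x], [4·x·y + 5, 2·x^2 + 4·y]].
At the point, J = [[-1.0000, -2.0000], [-3.0000, 12.0000]] (det J = -18.0000).
Solving J·Δ = −F gives Δ = (-1.6667, -0.6667).
Then the next iterate is (x, y)₁ = (-3.6667, 0.3333).
Round to (-3.6667, 0.3333) and repeat: F = (-0.518519, -6.149093), J = [[-1.222211, 1.222478], [0.111556, 28.222578]].
Δ = (-0.2055, 0.2187), so (x, y)₂ = (-3.8722, 0.5520).

(-3.8722, 0.5520)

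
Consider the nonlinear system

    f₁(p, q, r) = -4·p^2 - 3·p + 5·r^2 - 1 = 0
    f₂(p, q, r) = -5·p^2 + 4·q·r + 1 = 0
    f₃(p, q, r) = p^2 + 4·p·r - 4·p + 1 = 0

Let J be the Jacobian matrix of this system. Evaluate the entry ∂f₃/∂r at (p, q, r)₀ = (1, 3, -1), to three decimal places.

∂f₃/∂r = 4·p.
At (1, 3, -1) this is 4.000.

4.000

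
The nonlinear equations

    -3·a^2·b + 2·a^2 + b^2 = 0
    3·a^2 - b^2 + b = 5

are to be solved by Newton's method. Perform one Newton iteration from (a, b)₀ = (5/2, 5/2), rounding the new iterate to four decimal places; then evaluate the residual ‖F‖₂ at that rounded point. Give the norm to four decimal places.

8.0312

At (5/2, 5/2): F = (-28.1250, 10.0000).
Jacobian J = [[-6·a·b + 4·a, -3·a^2 + 2·b], [6·a, -2·b + 1]].
At the point, J = [[-27.5000, -13.7500], [15.0000, -4.0000]] (det J = 316.2500).
Solving J·Δ = −F gives Δ = (-0.7905, -0.4644).
Then the next iterate is (a, b)₁ = (1.7095, 2.0356).
Re-evaluating at (1.7095, 2.0356): F = (-7.858005, 1.659103), so ‖F‖₂ = 8.0312.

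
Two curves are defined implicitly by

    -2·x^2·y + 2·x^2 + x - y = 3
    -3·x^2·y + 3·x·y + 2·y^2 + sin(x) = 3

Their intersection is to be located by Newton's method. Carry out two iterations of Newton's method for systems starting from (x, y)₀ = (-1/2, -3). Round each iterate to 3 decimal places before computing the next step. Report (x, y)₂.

At (-1/2, -3): F = (1.500, 21.27057).
Jacobian J = [[-4·x·y + 4·x + 1, -2·x^2 - 1], [-6·x·y + 3·y + cos(x), -3·x^2 + 3·x + 4·y]].
At the point, J = [[-7.000, -1.500], [-17.12242, -14.250]] (det J = 74.06637).
Solving J·Δ = −F gives Δ = (-0.142, 1.664).
Then the next iterate is (x, y)₁ = (-0.642, -1.336).
Round to (-0.642, -1.336) and repeat: F = (-0.38037, 4.19608), J = [[-4.99885, -1.82433], [-8.35337, -8.50649]].
Δ = (-0.399, 0.885), so (x, y)₂ = (-1.041, -0.451).

(-1.041, -0.451)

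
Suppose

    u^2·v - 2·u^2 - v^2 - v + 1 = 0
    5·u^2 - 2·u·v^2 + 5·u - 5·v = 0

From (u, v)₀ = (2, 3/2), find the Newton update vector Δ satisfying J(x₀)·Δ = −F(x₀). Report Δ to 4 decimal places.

At (2, 3/2): F = (-4.7500, 13.5000).
Jacobian J = [[2·u·v - 4·u, u^2 - 2·v - 1], [10·u - 2·v^2 + 5, -4·u·v - 5]].
At the point, J = [[-2.0000, 0.0000], [20.5000, -17.0000]] (det J = 34.0000).
Solving J·Δ = −F gives Δ = (-2.3750, -2.0699).

(-2.3750, -2.0699)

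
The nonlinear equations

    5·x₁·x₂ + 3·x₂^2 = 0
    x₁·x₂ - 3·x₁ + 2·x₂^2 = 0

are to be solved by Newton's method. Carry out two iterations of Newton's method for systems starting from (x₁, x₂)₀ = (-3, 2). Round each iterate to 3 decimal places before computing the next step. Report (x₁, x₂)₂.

At (-3, 2): F = (-18.000, 11.000).
Jacobian J = [[5·x₂, 5·x₁ + 6·x₂], [x₂ - 3, x₁ + 4·x₂]].
At the point, J = [[10.000, -3.000], [-1.000, 5.000]] (det J = 47.000).
Solving J·Δ = −F gives Δ = (1.213, -1.957).
Then the next iterate is (x₁, x₂)₁ = (-1.787, 0.043).
Round to (-1.787, 0.043) and repeat: F = (-0.37866, 5.28786), J = [[0.215, -8.677], [-2.957, -1.615]].
Δ = (1.788, 0.001), so (x₁, x₂)₂ = (0.001, 0.044).

(0.001, 0.044)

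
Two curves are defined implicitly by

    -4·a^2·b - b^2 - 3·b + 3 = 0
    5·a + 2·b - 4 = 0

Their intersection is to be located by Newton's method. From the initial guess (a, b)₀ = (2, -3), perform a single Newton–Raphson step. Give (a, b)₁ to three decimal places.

(1.366, -1.416)

At (2, -3): F = (51.000, 0.000).
Jacobian J = [[-8·a·b, -4·a^2 - 2·b - 3], [5, 2]].
At the point, J = [[48.000, -13.000], [5.000, 2.000]] (det J = 161.000).
Solving J·Δ = −F gives Δ = (-0.634, 1.584).
Then the next iterate is (a, b)₁ = (1.366, -1.416).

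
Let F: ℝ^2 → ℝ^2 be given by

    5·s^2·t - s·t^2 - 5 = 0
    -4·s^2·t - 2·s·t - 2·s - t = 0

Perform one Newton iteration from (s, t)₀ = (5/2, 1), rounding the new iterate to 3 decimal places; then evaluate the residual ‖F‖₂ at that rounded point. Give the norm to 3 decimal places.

206.159

At (5/2, 1): F = (23.750, -36.000).
Jacobian J = [[10·s·t - t^2, 5·s^2 - 2·s·t], [-8·s·t - 2·t - 2, -4·s^2 - 2·s - 1]].
At the point, J = [[24.000, 26.250], [-24.000, -31.000]] (det J = -114.000).
Solving J·Δ = −F gives Δ = (1.831, -2.579).
Then the next iterate is (s, t)₁ = (4.331, -1.579).
Re-evaluating at (4.331, -1.579): F = (-163.88917, 125.06705), so ‖F‖₂ = 206.159.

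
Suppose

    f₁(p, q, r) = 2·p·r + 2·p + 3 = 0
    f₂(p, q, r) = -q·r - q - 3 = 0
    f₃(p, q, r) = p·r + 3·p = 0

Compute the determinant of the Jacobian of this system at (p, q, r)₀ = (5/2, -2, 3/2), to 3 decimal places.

25.000

J = [[2·r + 2, 0, 2·p], [0, -r - 1, -q], [r + 3, 0, p]].
At the point, J = [[5.000, 0.000, 5.000], [0.000, -2.500, 2.000], [4.500, 0.000, 2.500]].
det J = 25.000.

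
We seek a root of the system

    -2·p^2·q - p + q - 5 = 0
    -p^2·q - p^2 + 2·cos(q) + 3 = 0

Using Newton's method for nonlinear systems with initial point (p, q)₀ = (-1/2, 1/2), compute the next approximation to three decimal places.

(3.430, 9.000)

At (-1/2, 1/2): F = (-4.250, 4.38017).
Jacobian J = [[-4·p·q - 1, -2·p^2 + 1], [-2·p·q - 2·p, -p^2 - 2·sin(q)]].
At the point, J = [[0.000, 0.500], [1.500, -1.20885]] (det J = -0.750).
Solving J·Δ = −F gives Δ = (3.930, 8.500).
Then the next iterate is (p, q)₁ = (3.430, 9.000).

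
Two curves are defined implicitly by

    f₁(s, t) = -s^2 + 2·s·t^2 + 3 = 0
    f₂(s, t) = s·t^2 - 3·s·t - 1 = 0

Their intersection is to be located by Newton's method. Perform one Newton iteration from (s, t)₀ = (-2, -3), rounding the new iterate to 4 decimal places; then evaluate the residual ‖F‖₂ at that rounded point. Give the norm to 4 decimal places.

At (-2, -3): F = (-37.0000, -37.0000).
Jacobian J = [[-2·s + 2·t^2, 4·s·t], [t^2 - 3·t, 2·s·t - 3·s]].
At the point, J = [[22.0000, 24.0000], [18.0000, 18.0000]] (det J = -36.0000).
Solving J·Δ = −F gives Δ = (6.1667, -4.1111).
Then the next iterate is (s, t)₁ = (4.1667, -7.1111).
Re-evaluating at (4.1667, -7.1111): F = (407.039842, 298.590077), so ‖F‖₂ = 504.8143.

504.8143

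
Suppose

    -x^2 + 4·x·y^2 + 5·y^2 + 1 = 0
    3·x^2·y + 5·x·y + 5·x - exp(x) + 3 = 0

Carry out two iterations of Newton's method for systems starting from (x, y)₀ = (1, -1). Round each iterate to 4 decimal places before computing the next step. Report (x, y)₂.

At (1, -1): F = (9.0000, -2.718282).
Jacobian J = [[-2·x + 4·y^2, 8·x·y + 10·y], [6·x·y + 5·y - exp(x) + 5, 3·x^2 + 5·x]].
At the point, J = [[2.0000, -18.0000], [-8.718282, 8.0000]] (det J = -140.929073).
Solving J·Δ = −F gives Δ = (0.1637, 0.5182).
Then the next iterate is (x, y)₁ = (1.1637, -0.4818).
Round to (1.1637, -0.4818) and repeat: F = (1.886983, 0.856031), J = [[-1.398875, -9.303365], [-3.974782, 9.881093]].
Δ = (0.5238, 0.1241), so (x, y)₂ = (1.6875, -0.3577).

(1.6875, -0.3577)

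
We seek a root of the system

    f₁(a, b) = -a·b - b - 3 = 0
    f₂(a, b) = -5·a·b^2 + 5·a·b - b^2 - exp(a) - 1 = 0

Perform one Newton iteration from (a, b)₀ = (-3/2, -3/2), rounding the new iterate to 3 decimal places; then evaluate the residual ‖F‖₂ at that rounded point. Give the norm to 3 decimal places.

At (-3/2, -3/2): F = (-3.750, 24.65187).
Jacobian J = [[-b, -a - 1], [-5·b^2 + 5·b - exp(a), -10·a·b + 5·a - 2·b]].
At the point, J = [[1.500, 0.500], [-18.97313, -27.000]] (det J = -31.01343).
Solving J·Δ = −F gives Δ = (2.867, -1.102).
Then the next iterate is (a, b)₁ = (1.367, -2.602).
Re-evaluating at (1.367, -2.602): F = (3.15893, -75.75435), so ‖F‖₂ = 75.820.

75.820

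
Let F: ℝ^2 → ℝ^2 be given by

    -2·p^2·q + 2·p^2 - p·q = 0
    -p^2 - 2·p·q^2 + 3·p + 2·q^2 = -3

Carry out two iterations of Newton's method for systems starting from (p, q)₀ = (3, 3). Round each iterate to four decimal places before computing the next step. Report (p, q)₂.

(1.5993, -1.0218)

At (3, 3): F = (-45.0000, -33.0000).
Jacobian J = [[-4·p·q + 4·p - q, -2·p^2 - p], [-2·p - 2·q^2 + 3, -4·p·q + 4·q]].
At the point, J = [[-27.0000, -21.0000], [-21.0000, -24.0000]] (det J = 207.0000).
Solving J·Δ = −F gives Δ = (-1.8696, 0.2609).
Then the next iterate is (p, q)₁ = (1.1304, 3.2609).
Round to (1.1304, 3.2609) and repeat: F = (-9.464096, 2.340187), J = [[-13.483785, -3.686008], [-20.527738, -1.700885]].
Δ = (0.4689, -4.2827), so (p, q)₂ = (1.5993, -1.0218).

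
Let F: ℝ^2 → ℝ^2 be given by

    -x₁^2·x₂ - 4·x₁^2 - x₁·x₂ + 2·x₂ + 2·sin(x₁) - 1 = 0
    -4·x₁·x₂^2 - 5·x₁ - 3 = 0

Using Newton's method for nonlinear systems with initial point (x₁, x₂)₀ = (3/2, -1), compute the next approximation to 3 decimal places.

At (3/2, -1): F = (-6.25501, -16.500).
Jacobian J = [[-2·x₁·x₂ - 8·x₁ - x₂ + 2·cos(x₁), -x₁^2 - x₁ + 2], [-4·x₂^2 - 5, -8·x₁·x₂]].
At the point, J = [[-7.85853, -1.750], [-9.000, 12.000]] (det J = -110.05231).
Solving J·Δ = −F gives Δ = (-0.944, 0.667).
Then the next iterate is (x₁, x₂)₁ = (0.556, -0.333).

(0.556, -0.333)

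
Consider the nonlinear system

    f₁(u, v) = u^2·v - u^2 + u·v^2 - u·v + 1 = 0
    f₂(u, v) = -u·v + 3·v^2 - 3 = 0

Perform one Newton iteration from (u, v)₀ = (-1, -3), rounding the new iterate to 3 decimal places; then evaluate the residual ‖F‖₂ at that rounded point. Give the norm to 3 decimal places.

6.190

At (-1, -3): F = (-15.000, 21.000).
Jacobian J = [[2·u·v - 2·u + v^2 - v, u^2 + 2·u·v - u], [-v, -u + 6·v]].
At the point, J = [[20.000, 8.000], [3.000, -17.000]] (det J = -364.000).
Solving J·Δ = −F gives Δ = (0.239, 1.277).
Then the next iterate is (u, v)₁ = (-0.761, -1.723).
Re-evaluating at (-0.761, -1.723): F = (-4.14735, 4.59498), so ‖F‖₂ = 6.190.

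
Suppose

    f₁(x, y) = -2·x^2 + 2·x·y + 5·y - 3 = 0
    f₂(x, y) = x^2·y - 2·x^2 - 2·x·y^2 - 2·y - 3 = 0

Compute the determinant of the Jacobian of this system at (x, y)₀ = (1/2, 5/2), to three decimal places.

J = [[-4·x + 2·y, 2·x + 5], [2·x·y - 4·x - 2·y^2, x^2 - 4·x·y - 2]].
At the point, J = [[3.000, 6.000], [-12.000, -6.750]].
det J = 51.750.

51.750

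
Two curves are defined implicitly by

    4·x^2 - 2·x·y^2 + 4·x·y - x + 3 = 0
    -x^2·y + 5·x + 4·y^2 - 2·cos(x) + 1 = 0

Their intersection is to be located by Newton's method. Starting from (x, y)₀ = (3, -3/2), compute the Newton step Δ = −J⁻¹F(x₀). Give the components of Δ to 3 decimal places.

At (3, -3/2): F = (4.500, 40.47998).
Jacobian J = [[8·x - 2·y^2 + 4·y - 1, -4·x·y + 4·x], [-2·x·y + 2·sin(x) + 5, -x^2 + 8·y]].
At the point, J = [[12.500, 30.000], [14.28224, -21.000]] (det J = -690.96720).
Solving J·Δ = −F gives Δ = (-1.894, 0.639).

(-1.894, 0.639)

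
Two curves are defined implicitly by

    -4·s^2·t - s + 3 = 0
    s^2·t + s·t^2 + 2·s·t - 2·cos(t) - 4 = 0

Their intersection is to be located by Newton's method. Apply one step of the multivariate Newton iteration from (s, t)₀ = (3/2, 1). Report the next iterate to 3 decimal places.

At (3/2, 1): F = (-7.500, 1.66940).
Jacobian J = [[-8·s·t - 1, -4·s^2], [2·s·t + t^2 + 2·t, s^2 + 2·s·t + 2·s + 2·sin(t)]].
At the point, J = [[-13.000, -9.000], [6.000, 9.93294]] (det J = -75.12825).
Solving J·Δ = −F gives Δ = (-0.792, 0.310).
Then the next iterate is (s, t)₁ = (0.708, 1.310).

(0.708, 1.310)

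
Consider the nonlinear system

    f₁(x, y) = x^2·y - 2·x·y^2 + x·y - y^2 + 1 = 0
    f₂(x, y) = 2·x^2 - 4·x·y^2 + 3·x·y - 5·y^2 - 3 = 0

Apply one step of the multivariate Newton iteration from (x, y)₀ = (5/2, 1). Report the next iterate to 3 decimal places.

At (5/2, 1): F = (3.750, 2.000).
Jacobian J = [[2·x·y - 2·y^2 + y, x^2 - 4·x·y + x - 2·y], [4·x - 4·y^2 + 3·y, -8·x·y + 3·x - 10·y]].
At the point, J = [[4.000, -3.250], [9.000, -22.500]] (det J = -60.750).
Solving J·Δ = −F gives Δ = (-1.282, -0.424).
Then the next iterate is (x, y)₁ = (1.218, 0.576).

(1.218, 0.576)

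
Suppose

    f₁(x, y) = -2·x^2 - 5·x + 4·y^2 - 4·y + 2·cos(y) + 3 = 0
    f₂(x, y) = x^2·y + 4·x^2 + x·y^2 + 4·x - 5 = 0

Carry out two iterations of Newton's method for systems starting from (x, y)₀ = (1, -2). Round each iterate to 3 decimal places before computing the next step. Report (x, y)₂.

At (1, -2): F = (19.16771, 5.000).
Jacobian J = [[-4·x - 5, 8·y - 2·sin(y) - 4], [2·x·y + 8·x + y^2 + 4, x^2 + 2·x·y]].
At the point, J = [[-9.000, -18.18141], [12.000, -3.000]] (det J = 245.17686).
Solving J·Δ = −F gives Δ = (-0.136, 1.122).
Then the next iterate is (x, y)₁ = (0.864, -0.878).
Round to (0.864, -0.878) and repeat: F = (5.05993, 1.45260), J = [[-8.456, -9.48507], [10.16570, -0.77069]].
Δ = (-0.096, 0.619), so (x, y)₂ = (0.768, -0.259).

(0.768, -0.259)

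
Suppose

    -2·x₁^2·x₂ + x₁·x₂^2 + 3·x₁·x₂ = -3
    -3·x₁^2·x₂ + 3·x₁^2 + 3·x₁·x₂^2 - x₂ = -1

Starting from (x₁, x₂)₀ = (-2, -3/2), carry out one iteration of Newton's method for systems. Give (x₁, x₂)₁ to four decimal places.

(-1.0301, -0.7901)

At (-2, -3/2): F = (19.5000, 19.0000).
Jacobian J = [[-4·x₁·x₂ + x₂^2 + 3·x₂, -2·x₁^2 + 2·x₁·x₂ + 3·x₁], [-6·x₁·x₂ + 6·x₁ + 3·x₂^2, -3·x₁^2 + 6·x₁·x₂ - 1]].
At the point, J = [[-14.2500, -8.0000], [-23.2500, 5.0000]] (det J = -257.2500).
Solving J·Δ = −F gives Δ = (0.9699, 0.7099).
Then the next iterate is (x₁, x₂)₁ = (-1.0301, -0.7901).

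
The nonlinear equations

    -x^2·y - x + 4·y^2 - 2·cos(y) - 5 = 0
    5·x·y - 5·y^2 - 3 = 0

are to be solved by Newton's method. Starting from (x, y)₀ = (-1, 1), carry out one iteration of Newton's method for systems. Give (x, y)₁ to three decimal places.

(1.467, 0.956)

At (-1, 1): F = (-2.08060, -13.000).
Jacobian J = [[-2·x·y - 1, -x^2 + 8·y + 2·sin(y)], [5·y, 5·x - 10·y]].
At the point, J = [[1.000, 8.68294], [5.000, -15.000]] (det J = -58.41471).
Solving J·Δ = −F gives Δ = (2.467, -0.044).
Then the next iterate is (x, y)₁ = (1.467, 0.956).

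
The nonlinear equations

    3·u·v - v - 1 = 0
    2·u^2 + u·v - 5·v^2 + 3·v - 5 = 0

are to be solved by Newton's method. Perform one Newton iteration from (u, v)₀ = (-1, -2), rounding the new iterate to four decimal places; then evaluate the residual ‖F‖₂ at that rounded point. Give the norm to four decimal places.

8.0741

At (-1, -2): F = (7.0000, -27.0000).
Jacobian J = [[3·v, 3·u - 1], [4·u + v, u - 10·v + 3]].
At the point, J = [[-6.0000, -4.0000], [-6.0000, 22.0000]] (det J = -156.0000).
Solving J·Δ = −F gives Δ = (0.2949, 1.3077).
Then the next iterate is (u, v)₁ = (-0.7051, -0.6923).
Re-evaluating at (-0.7051, -0.6923): F = (1.156722, -7.990824), so ‖F‖₂ = 8.0741.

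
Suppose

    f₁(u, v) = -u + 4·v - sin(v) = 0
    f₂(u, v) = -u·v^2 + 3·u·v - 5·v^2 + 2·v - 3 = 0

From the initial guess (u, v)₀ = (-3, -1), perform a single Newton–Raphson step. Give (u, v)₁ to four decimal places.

(-2.6173, -0.8436)

At (-3, -1): F = (-0.158529, 2.0000).
Jacobian J = [[-1, -cos(v) + 4], [-v^2 + 3·v, -2·u·v + 3·u - 10·v + 2]].
At the point, J = [[-1.0000, 3.459698], [-4.0000, -3.0000]] (det J = 16.838791).
Solving J·Δ = −F gives Δ = (0.3827, 0.1564).
Then the next iterate is (u, v)₁ = (-2.6173, -0.8436).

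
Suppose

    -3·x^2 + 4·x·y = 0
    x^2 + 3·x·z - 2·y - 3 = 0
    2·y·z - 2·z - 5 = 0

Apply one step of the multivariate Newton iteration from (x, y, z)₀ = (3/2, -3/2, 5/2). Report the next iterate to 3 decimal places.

(1.243, 0.481, 0.981)

At (3/2, -3/2, 5/2): F = (-15.750, 13.500, -17.500).
Jacobian J = [[-6·x + 4·y, 4·x, 0], [2·x + 3·z, -2, 3·x], [0, 2·z, 2·y - 2]].
At the point, J = [[-15.000, 6.000, 0.000], [10.500, -2.000, 4.500], [0.000, 5.000, -5.000]] (det J = 502.500).
Solving J·Δ = −F gives Δ = (-0.257, 1.981, -1.519).
Then the next iterate is (x, y, z)₁ = (1.243, 0.481, 0.981).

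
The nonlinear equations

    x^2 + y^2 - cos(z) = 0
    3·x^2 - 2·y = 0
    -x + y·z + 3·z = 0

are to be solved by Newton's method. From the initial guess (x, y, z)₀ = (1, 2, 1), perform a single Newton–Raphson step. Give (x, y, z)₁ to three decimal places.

(0.863, 1.089, 0.355)

At (1, 2, 1): F = (4.45970, -1.000, 4.000).
Jacobian J = [[2·x, 2·y, sin(z)], [6·x, -2, 0], [-1, z, y + 3]].
At the point, J = [[2.000, 4.000, 0.84147], [6.000, -2.000, 0.000], [-1.000, 1.000, 5.000]] (det J = -136.63412).
Solving J·Δ = −F gives Δ = (-0.137, -0.911, -0.645).
Then the next iterate is (x, y, z)₁ = (0.863, 1.089, 0.355).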